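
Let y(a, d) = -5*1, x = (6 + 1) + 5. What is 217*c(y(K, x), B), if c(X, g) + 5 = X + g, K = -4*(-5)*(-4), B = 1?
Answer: -1953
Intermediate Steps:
x = 12 (x = 7 + 5 = 12)
K = -80 (K = 20*(-4) = -80)
y(a, d) = -5
c(X, g) = -5 + X + g (c(X, g) = -5 + (X + g) = -5 + X + g)
217*c(y(K, x), B) = 217*(-5 - 5 + 1) = 217*(-9) = -1953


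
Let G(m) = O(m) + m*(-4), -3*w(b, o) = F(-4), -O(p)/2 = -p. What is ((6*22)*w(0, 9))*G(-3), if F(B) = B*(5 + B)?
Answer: 1056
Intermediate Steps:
O(p) = 2*p (O(p) = -(-2)*p = 2*p)
w(b, o) = 4/3 (w(b, o) = -(-4)*(5 - 4)/3 = -(-4)/3 = -⅓*(-4) = 4/3)
G(m) = -2*m (G(m) = 2*m + m*(-4) = 2*m - 4*m = -2*m)
((6*22)*w(0, 9))*G(-3) = ((6*22)*(4/3))*(-2*(-3)) = (132*(4/3))*6 = 176*6 = 1056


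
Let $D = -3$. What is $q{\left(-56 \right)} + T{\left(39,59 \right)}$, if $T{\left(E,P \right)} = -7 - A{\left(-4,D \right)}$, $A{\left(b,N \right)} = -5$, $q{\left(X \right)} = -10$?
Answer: $-12$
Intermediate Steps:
$T{\left(E,P \right)} = -2$ ($T{\left(E,P \right)} = -7 - -5 = -7 + 5 = -2$)
$q{\left(-56 \right)} + T{\left(39,59 \right)} = -10 - 2 = -12$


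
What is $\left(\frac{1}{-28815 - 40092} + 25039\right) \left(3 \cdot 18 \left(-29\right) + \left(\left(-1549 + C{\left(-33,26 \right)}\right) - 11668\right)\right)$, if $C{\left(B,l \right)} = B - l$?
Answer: $- \frac{25607828325224}{68907} \approx -3.7163 \cdot 10^{8}$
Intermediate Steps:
$\left(\frac{1}{-28815 - 40092} + 25039\right) \left(3 \cdot 18 \left(-29\right) + \left(\left(-1549 + C{\left(-33,26 \right)}\right) - 11668\right)\right) = \left(\frac{1}{-28815 - 40092} + 25039\right) \left(3 \cdot 18 \left(-29\right) - 13276\right) = \left(\frac{1}{-68907} + 25039\right) \left(54 \left(-29\right) - 13276\right) = \left(- \frac{1}{68907} + 25039\right) \left(-1566 - 13276\right) = \frac{1725362372 \left(-1566 - 13276\right)}{68907} = \frac{1725362372}{68907} \left(-14842\right) = - \frac{25607828325224}{68907}$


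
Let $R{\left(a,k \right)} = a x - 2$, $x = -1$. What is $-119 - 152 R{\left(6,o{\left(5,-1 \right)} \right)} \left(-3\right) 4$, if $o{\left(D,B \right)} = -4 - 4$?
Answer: $-14711$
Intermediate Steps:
$o{\left(D,B \right)} = -8$ ($o{\left(D,B \right)} = -4 - 4 = -8$)
$R{\left(a,k \right)} = -2 - a$ ($R{\left(a,k \right)} = a \left(-1\right) - 2 = - a - 2 = -2 - a$)
$-119 - 152 R{\left(6,o{\left(5,-1 \right)} \right)} \left(-3\right) 4 = -119 - 152 \left(-2 - 6\right) \left(-3\right) 4 = -119 - 152 \left(-8\right) \left(-3\right) 4 = -119 - 152 \cdot 24 \cdot 4 = -119 - 14592 = -14711$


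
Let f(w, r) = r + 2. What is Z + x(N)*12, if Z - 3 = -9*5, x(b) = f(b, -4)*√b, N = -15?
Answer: -42 - 24*I*√15 ≈ -42.0 - 92.952*I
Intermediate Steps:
f(w, r) = 2 + r
x(b) = -2*√b (x(b) = (2 - 4)*√b = -2*√b)
Z = -42 (Z = 3 - 9*5 = 3 - 45 = -42)
Z + x(N)*12 = -42 - 2*I*√15*12 = -42 - 24*I*√15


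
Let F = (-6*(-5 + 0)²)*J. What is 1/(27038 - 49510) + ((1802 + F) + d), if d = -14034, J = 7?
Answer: -298473105/22472 ≈ -13282.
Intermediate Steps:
F = -1050 (F = -6*(-5 + 0)²*7 = -6*(-5)²*7 = -6*25*7 = -150*7 = -1050)
1/(27038 - 49510) + ((1802 + F) + d) = 1/(27038 - 49510) + ((1802 - 1050) - 14034) = 1/(-22472) + (752 - 14034) = -1/22472 - 13282 = -298473105/22472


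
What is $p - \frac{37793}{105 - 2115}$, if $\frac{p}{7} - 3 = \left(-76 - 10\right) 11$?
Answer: $- \frac{13230217}{2010} \approx -6582.2$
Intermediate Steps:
$p = -6601$ ($p = 21 + 7 \left(-76 - 10\right) 11 = 21 + 7 \left(\left(-86\right) 11\right) = 21 + 7 \left(-946\right) = 21 - 6622 = -6601$)
$p - \frac{37793}{105 - 2115} = -6601 - \frac{37793}{105 - 2115} = -6601 - \frac{37793}{-2010} = -6601 - 37793 \left(- \frac{1}{2010}\right) = -6601 - - \frac{37793}{2010} = -6601 + \frac{37793}{2010} = - \frac{13230217}{2010}$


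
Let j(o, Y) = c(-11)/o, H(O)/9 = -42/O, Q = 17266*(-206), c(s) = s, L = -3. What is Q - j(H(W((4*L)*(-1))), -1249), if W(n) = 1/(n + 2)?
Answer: -18822564443/5292 ≈ -3.5568e+6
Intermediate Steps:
W(n) = 1/(2 + n)
Q = -3556796
H(O) = -378/O (H(O) = 9*(-42/O) = -378/O)
j(o, Y) = -11/o
Q - j(H(W((4*L)*(-1))), -1249) = -3556796 - (-11)/((-378/(1/(2 + (4*(-3))*(-1))))) = -3556796 - (-11)/((-378/(1/(2 - 12*(-1))))) = -3556796 - (-11)/((-378/(1/(2 + 12)))) = -3556796 - (-11)/((-378/(1/14))) = -3556796 - (-11)/((-378/1/14)) = -3556796 - (-11)/((-378*14)) = -3556796 - (-11)/(-5292) = -3556796 - (-11)*(-1)/5292 = -3556796 - 1*11/5292 = -3556796 - 11/5292 = -18822564443/5292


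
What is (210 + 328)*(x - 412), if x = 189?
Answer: -119974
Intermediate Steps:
(210 + 328)*(x - 412) = (210 + 328)*(189 - 412) = 538*(-223) = -119974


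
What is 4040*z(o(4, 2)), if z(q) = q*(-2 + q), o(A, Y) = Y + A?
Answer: 96960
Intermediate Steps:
o(A, Y) = A + Y
4040*z(o(4, 2)) = 4040*((4 + 2)*(-2 + (4 + 2))) = 4040*(6*(-2 + 6)) = 4040*(6*4) = 4040*24 = 96960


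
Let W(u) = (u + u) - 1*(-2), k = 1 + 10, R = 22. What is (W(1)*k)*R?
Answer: 968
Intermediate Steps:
k = 11
W(u) = 2 + 2*u (W(u) = 2*u + 2 = 2 + 2*u)
(W(1)*k)*R = ((2 + 2*1)*11)*22 = ((2 + 2)*11)*22 = (4*11)*22 = 44*22 = 968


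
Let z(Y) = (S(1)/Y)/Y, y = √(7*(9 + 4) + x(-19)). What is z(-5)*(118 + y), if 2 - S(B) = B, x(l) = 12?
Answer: 118/25 + √103/25 ≈ 5.1260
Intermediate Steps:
S(B) = 2 - B
y = √103 (y = √(7*(9 + 4) + 12) = √(7*13 + 12) = √(91 + 12) = √103 ≈ 10.149)
z(Y) = Y⁻² (z(Y) = ((2 - 1*1)/Y)/Y = ((2 - 1)/Y)/Y = (1/Y)/Y = 1/(Y*Y) = Y⁻²)
z(-5)*(118 + y) = (118 + √103)/(-5)² = (118 + √103)/25 = 118/25 + √103/25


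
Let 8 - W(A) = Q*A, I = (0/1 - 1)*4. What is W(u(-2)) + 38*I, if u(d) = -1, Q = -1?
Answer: -145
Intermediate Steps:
I = -4 (I = (0*1 - 1)*4 = (0 - 1)*4 = -1*4 = -4)
W(A) = 8 + A (W(A) = 8 - (-1)*A = 8 + A)
W(u(-2)) + 38*I = (8 - 1) + 38*(-4) = 7 - 152 = -145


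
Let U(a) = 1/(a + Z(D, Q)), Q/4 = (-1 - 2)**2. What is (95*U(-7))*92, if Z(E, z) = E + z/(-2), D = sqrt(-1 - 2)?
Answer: -54625/157 - 2185*I*sqrt(3)/157 ≈ -347.93 - 24.105*I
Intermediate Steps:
D = I*sqrt(3) (D = sqrt(-3) = I*sqrt(3) ≈ 1.732*I)
Q = 36 (Q = 4*(-1 - 2)**2 = 4*(-3)**2 = 4*9 = 36)
Z(E, z) = E - z/2 (Z(E, z) = E + z*(-1/2) = E - z/2)
U(a) = 1/(-18 + a + I*sqrt(3)) (U(a) = 1/(a + (I*sqrt(3) - 1/2*36)) = 1/(a + (I*sqrt(3) - 18)) = 1/(a + (-18 + I*sqrt(3))) = 1/(-18 + a + I*sqrt(3)))
(95*U(-7))*92 = (95/(-18 - 7 + I*sqrt(3)))*92 = (95/(-25 + I*sqrt(3)))*92 = 8740/(-25 + I*sqrt(3))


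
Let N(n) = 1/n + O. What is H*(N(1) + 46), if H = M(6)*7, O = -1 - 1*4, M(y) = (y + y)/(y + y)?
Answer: 294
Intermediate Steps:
M(y) = 1 (M(y) = (2*y)/((2*y)) = (2*y)*(1/(2*y)) = 1)
O = -5 (O = -1 - 4 = -5)
N(n) = -5 + 1/n (N(n) = 1/n - 5 = -5 + 1/n)
H = 7 (H = 1*7 = 7)
H*(N(1) + 46) = 7*((-5 + 1/1) + 46) = 7*((-5 + 1) + 46) = 7*(-4 + 46) = 7*42 = 294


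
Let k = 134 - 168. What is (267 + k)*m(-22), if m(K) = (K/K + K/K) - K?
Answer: 5592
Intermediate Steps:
k = -34
m(K) = 2 - K (m(K) = (1 + 1) - K = 2 - K)
(267 + k)*m(-22) = (267 - 34)*(2 - 1*(-22)) = 233*(2 + 22) = 233*24 = 5592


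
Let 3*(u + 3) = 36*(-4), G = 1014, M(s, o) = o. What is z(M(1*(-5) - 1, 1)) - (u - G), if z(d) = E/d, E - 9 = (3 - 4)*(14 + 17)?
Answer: 1043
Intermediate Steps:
u = -51 (u = -3 + (36*(-4))/3 = -3 + (⅓)*(-144) = -3 - 48 = -51)
E = -22 (E = 9 + (3 - 4)*(14 + 17) = 9 - 1*31 = 9 - 31 = -22)
z(d) = -22/d
z(M(1*(-5) - 1, 1)) - (u - G) = -22/1 - (-51 - 1*1014) = -22*1 - (-51 - 1014) = -22 - 1*(-1065) = -22 + 1065 = 1043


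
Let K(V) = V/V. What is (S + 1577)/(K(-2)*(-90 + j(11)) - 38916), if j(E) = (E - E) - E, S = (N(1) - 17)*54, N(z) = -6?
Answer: -335/39017 ≈ -0.0085860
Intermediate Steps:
S = -1242 (S = (-6 - 17)*54 = -23*54 = -1242)
j(E) = -E (j(E) = 0 - E = -E)
K(V) = 1
(S + 1577)/(K(-2)*(-90 + j(11)) - 38916) = (-1242 + 1577)/(1*(-90 - 1*11) - 38916) = 335/(1*(-90 - 11) - 38916) = 335/(1*(-101) - 38916) = 335/(-101 - 38916) = 335/(-39017) = 335*(-1/39017) = -335/39017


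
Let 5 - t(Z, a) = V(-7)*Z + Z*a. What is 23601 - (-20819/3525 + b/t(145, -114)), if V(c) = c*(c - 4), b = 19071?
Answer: 29786253467/1261950 ≈ 23603.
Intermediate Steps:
V(c) = c*(-4 + c)
t(Z, a) = 5 - 77*Z - Z*a (t(Z, a) = 5 - ((-7*(-4 - 7))*Z + Z*a) = 5 - ((-7*(-11))*Z + Z*a) = 5 - (77*Z + Z*a) = 5 + (-77*Z - Z*a) = 5 - 77*Z - Z*a)
23601 - (-20819/3525 + b/t(145, -114)) = 23601 - (-20819/3525 + 19071/(5 - 77*145 - 1*145*(-114))) = 23601 - (-20819*1/3525 + 19071/(5 - 11165 + 16530)) = 23601 - (-20819/3525 + 19071/5370) = 23601 - (-20819/3525 + 19071*(1/5370)) = 23601 - (-20819/3525 + 6357/1790) = 23601 - 1*(-2971517/1261950) = 23601 + 2971517/1261950 = 29786253467/1261950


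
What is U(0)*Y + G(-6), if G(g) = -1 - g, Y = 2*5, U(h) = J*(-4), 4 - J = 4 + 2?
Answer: 85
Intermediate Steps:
J = -2 (J = 4 - (4 + 2) = 4 - 1*6 = 4 - 6 = -2)
U(h) = 8 (U(h) = -2*(-4) = 8)
Y = 10
U(0)*Y + G(-6) = 8*10 + (-1 - 1*(-6)) = 80 + (-1 + 6) = 80 + 5 = 85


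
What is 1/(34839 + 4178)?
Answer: 1/39017 ≈ 2.5630e-5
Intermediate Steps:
1/(34839 + 4178) = 1/39017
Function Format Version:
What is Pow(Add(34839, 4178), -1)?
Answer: Rational(1, 39017) ≈ 2.5630e-5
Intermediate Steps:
Pow(Add(34839, 4178), -1) = Pow(39017, -1) = Rational(1, 39017)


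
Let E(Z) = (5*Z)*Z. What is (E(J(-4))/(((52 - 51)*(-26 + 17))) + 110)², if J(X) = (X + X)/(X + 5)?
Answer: 448900/81 ≈ 5542.0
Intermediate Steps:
J(X) = 2*X/(5 + X) (J(X) = (2*X)/(5 + X) = 2*X/(5 + X))
E(Z) = 5*Z²
(E(J(-4))/(((52 - 51)*(-26 + 17))) + 110)² = ((5*(2*(-4)/(5 - 4))²)/(((52 - 51)*(-26 + 17))) + 110)² = ((5*(2*(-4)/1)²)/((1*(-9))) + 110)² = ((5*(2*(-4)*1)²)/(-9) + 110)² = ((5*(-8)²)*(-⅑) + 110)² = ((5*64)*(-⅑) + 110)² = (320*(-⅑) + 110)² = (-320/9 + 110)² = (670/9)² = 448900/81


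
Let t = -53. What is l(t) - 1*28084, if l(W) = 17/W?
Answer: -1488469/53 ≈ -28084.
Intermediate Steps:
l(t) - 1*28084 = 17/(-53) - 1*28084 = 17*(-1/53) - 28084 = -17/53 - 28084 = -1488469/53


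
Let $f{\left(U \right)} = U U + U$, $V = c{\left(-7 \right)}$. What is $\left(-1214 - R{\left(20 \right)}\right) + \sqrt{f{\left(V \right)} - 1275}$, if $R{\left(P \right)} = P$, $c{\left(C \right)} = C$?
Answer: $-1234 + 3 i \sqrt{137} \approx -1234.0 + 35.114 i$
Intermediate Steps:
$V = -7$
$f{\left(U \right)} = U + U^{2}$ ($f{\left(U \right)} = U^{2} + U = U + U^{2}$)
$\left(-1214 - R{\left(20 \right)}\right) + \sqrt{f{\left(V \right)} - 1275} = \left(-1214 - 20\right) + \sqrt{- 7 \left(1 - 7\right) - 1275} = \left(-1214 - 20\right) + \sqrt{\left(-7\right) \left(-6\right) - 1275} = -1234 + \sqrt{42 - 1275} = -1234 + \sqrt{-1233} = -1234 + 3 i \sqrt{137}$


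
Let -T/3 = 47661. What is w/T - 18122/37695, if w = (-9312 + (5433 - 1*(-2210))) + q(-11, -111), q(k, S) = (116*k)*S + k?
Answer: -291362198/199620155 ≈ -1.4596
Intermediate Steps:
q(k, S) = k + 116*S*k (q(k, S) = 116*S*k + k = k + 116*S*k)
T = -142983 (T = -3*47661 = -142983)
w = 139956 (w = (-9312 + (5433 - 1*(-2210))) - 11*(1 + 116*(-111)) = (-9312 + (5433 + 2210)) - 11*(1 - 12876) = (-9312 + 7643) - 11*(-12875) = -1669 + 141625 = 139956)
w/T - 18122/37695 = 139956/(-142983) - 18122/37695 = 139956*(-1/142983) - 18122*1/37695 = -46652/47661 - 18122/37695 = -291362198/199620155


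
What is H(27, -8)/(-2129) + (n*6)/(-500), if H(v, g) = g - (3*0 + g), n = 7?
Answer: -21/250 ≈ -0.084000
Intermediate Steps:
H(v, g) = 0 (H(v, g) = g - (0 + g) = g - g = 0)
H(27, -8)/(-2129) + (n*6)/(-500) = 0/(-2129) + (7*6)/(-500) = 0*(-1/2129) + 42*(-1/500) = 0 - 21/250 = -21/250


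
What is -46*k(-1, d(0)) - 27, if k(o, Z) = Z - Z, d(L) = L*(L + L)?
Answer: -27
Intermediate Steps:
d(L) = 2*L**2 (d(L) = L*(2*L) = 2*L**2)
k(o, Z) = 0
-46*k(-1, d(0)) - 27 = -46*0 - 27 = 0 - 27 = -27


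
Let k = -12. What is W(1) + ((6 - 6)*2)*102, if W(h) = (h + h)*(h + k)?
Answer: -22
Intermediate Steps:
W(h) = 2*h*(-12 + h) (W(h) = (h + h)*(h - 12) = (2*h)*(-12 + h) = 2*h*(-12 + h))
W(1) + ((6 - 6)*2)*102 = 2*1*(-12 + 1) + ((6 - 6)*2)*102 = 2*1*(-11) + (0*2)*102 = -22 + 0*102 = -22 + 0 = -22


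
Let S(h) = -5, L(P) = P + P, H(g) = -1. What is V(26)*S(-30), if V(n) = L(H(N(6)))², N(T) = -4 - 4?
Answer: -20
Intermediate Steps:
N(T) = -8
L(P) = 2*P
V(n) = 4 (V(n) = (2*(-1))² = (-2)² = 4)
V(26)*S(-30) = 4*(-5) = -20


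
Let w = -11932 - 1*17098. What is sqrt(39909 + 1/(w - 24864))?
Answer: sqrt(115918214131630)/53894 ≈ 199.77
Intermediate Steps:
w = -29030 (w = -11932 - 17098 = -29030)
sqrt(39909 + 1/(w - 24864)) = sqrt(39909 + 1/(-29030 - 24864)) = sqrt(39909 + 1/(-53894)) = sqrt(39909 - 1/53894) = sqrt(2150855645/53894) = sqrt(115918214131630)/53894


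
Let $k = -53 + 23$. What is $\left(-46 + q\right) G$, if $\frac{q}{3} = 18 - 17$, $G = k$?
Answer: $1290$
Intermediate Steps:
$k = -30$
$G = -30$
$q = 3$ ($q = 3 \left(18 - 17\right) = 3 \cdot 1 = 3$)
$\left(-46 + q\right) G = \left(-46 + 3\right) \left(-30\right) = \left(-43\right) \left(-30\right) = 1290$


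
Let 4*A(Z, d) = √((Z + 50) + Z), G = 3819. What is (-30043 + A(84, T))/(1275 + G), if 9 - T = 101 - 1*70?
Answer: -30043/5094 + √218/20376 ≈ -5.8970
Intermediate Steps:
T = -22 (T = 9 - (101 - 1*70) = 9 - (101 - 70) = 9 - 1*31 = 9 - 31 = -22)
A(Z, d) = √(50 + 2*Z)/4 (A(Z, d) = √((Z + 50) + Z)/4 = √((50 + Z) + Z)/4 = √(50 + 2*Z)/4)
(-30043 + A(84, T))/(1275 + G) = (-30043 + √(50 + 2*84)/4)/(1275 + 3819) = (-30043 + √(50 + 168)/4)/5094 = (-30043 + √218/4)*(1/5094) = -30043/5094 + √218/20376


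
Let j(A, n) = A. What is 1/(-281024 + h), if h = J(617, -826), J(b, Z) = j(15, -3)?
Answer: -1/281009 ≈ -3.5586e-6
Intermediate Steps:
J(b, Z) = 15
h = 15
1/(-281024 + h) = 1/(-281024 + 15) = 1/(-281009) = -1/281009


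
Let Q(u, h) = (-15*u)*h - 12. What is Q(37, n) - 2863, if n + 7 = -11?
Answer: 7115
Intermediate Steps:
n = -18 (n = -7 - 11 = -18)
Q(u, h) = -12 - 15*h*u (Q(u, h) = -15*h*u - 12 = -12 - 15*h*u)
Q(37, n) - 2863 = (-12 - 15*(-18)*37) - 2863 = (-12 + 9990) - 2863 = 9978 - 2863 = 7115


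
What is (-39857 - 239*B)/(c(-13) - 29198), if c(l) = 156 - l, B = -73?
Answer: 22410/29029 ≈ 0.77199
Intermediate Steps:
(-39857 - 239*B)/(c(-13) - 29198) = (-39857 - 239*(-73))/((156 - 1*(-13)) - 29198) = (-39857 + 17447)/((156 + 13) - 29198) = -22410/(169 - 29198) = -22410/(-29029) = -22410*(-1/29029) = 22410/29029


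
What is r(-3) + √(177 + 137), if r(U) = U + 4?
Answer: 1 + √314 ≈ 18.720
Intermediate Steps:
r(U) = 4 + U
r(-3) + √(177 + 137) = (4 - 3) + √(177 + 137) = 1 + √314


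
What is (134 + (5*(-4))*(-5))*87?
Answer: 20358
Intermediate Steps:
(134 + (5*(-4))*(-5))*87 = (134 - 20*(-5))*87 = (134 + 100)*87 = 234*87 = 20358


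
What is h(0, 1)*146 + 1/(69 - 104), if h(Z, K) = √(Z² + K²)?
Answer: 5109/35 ≈ 145.97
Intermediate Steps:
h(Z, K) = √(K² + Z²)
h(0, 1)*146 + 1/(69 - 104) = √(1² + 0²)*146 + 1/(69 - 104) = √(1 + 0)*146 + 1/(-35) = √1*146 - 1/35 = 1*146 - 1/35 = 146 - 1/35 = 5109/35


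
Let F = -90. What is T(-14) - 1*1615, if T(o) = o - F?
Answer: -1539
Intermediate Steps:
T(o) = 90 + o (T(o) = o - 1*(-90) = o + 90 = 90 + o)
T(-14) - 1*1615 = (90 - 14) - 1*1615 = 76 - 1615 = -1539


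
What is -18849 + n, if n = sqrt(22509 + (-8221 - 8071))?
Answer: -18849 + sqrt(6217) ≈ -18770.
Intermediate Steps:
n = sqrt(6217) (n = sqrt(22509 - 16292) = sqrt(6217) ≈ 78.848)
-18849 + n = -18849 + sqrt(6217)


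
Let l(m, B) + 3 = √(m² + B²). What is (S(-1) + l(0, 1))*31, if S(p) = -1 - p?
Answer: -62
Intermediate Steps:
l(m, B) = -3 + √(B² + m²) (l(m, B) = -3 + √(m² + B²) = -3 + √(B² + m²))
(S(-1) + l(0, 1))*31 = ((-1 - 1*(-1)) + (-3 + √(1² + 0²)))*31 = ((-1 + 1) + (-3 + √(1 + 0)))*31 = (0 + (-3 + √1))*31 = (0 + (-3 + 1))*31 = (0 - 2)*31 = -2*31 = -62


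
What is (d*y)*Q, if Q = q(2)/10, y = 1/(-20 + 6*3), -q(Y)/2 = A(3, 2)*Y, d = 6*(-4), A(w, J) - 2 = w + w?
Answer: -192/5 ≈ -38.400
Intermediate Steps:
A(w, J) = 2 + 2*w (A(w, J) = 2 + (w + w) = 2 + 2*w)
d = -24
q(Y) = -16*Y (q(Y) = -2*(2 + 2*3)*Y = -2*(2 + 6)*Y = -16*Y)
y = -1/2 (y = 1/(-20 + 18) = 1/(-2) = -1/2 ≈ -0.50000)
Q = -16/5 (Q = -16*2/10 = -32*1/10 = -16/5 ≈ -3.2000)
(d*y)*Q = -24*(-1/2)*(-16/5) = 12*(-16/5) = -192/5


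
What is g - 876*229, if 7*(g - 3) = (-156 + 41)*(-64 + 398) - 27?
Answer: -206092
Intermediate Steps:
g = -5488 (g = 3 + ((-156 + 41)*(-64 + 398) - 27)/7 = 3 + (-115*334 - 27)/7 = 3 + (-38410 - 27)/7 = 3 + (⅐)*(-38437) = 3 - 5491 = -5488)
g - 876*229 = -5488 - 876*229 = -5488 - 200604 = -206092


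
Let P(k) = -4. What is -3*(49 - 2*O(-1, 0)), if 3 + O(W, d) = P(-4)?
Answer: -189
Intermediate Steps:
O(W, d) = -7 (O(W, d) = -3 - 4 = -7)
-3*(49 - 2*O(-1, 0)) = -3*(49 - 2*(-7)) = -3*(49 + 14) = -3*63 = -189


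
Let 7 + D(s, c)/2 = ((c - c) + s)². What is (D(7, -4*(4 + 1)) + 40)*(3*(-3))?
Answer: -1116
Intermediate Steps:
D(s, c) = -14 + 2*s² (D(s, c) = -14 + 2*((c - c) + s)² = -14 + 2*(0 + s)² = -14 + 2*s²)
(D(7, -4*(4 + 1)) + 40)*(3*(-3)) = ((-14 + 2*7²) + 40)*(3*(-3)) = ((-14 + 2*49) + 40)*(-9) = ((-14 + 98) + 40)*(-9) = (84 + 40)*(-9) = 124*(-9) = -1116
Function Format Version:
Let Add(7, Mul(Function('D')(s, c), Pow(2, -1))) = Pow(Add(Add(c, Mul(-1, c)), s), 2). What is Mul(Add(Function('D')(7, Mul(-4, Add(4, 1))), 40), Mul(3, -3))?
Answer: -1116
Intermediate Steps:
Function('D')(s, c) = Add(-14, Mul(2, Pow(s, 2))) (Function('D')(s, c) = Add(-14, Mul(2, Pow(Add(Add(c, Mul(-1, c)), s), 2))) = Add(-14, Mul(2, Pow(Add(0, s), 2))) = Add(-14, Mul(2, Pow(s, 2))))
Mul(Add(Function('D')(7, Mul(-4, Add(4, 1))), 40), Mul(3, -3)) = Mul(Add(Add(-14, Mul(2, Pow(7, 2))), 40), Mul(3, -3)) = Mul(Add(Add(-14, Mul(2, 49)), 40), -9) = Mul(Add(Add(-14, 98), 40), -9) = Mul(Add(84, 40), -9) = Mul(124, -9) = -1116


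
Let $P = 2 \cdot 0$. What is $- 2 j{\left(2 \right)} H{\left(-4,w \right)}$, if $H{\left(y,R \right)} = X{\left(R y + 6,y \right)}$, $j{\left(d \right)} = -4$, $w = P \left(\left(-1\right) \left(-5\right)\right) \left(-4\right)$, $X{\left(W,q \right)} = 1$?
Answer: $8$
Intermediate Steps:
$P = 0$
$w = 0$ ($w = 0 \left(\left(-1\right) \left(-5\right)\right) \left(-4\right) = 0 \cdot 5 \left(-4\right) = 0 \left(-4\right) = 0$)
$H{\left(y,R \right)} = 1$
$- 2 j{\left(2 \right)} H{\left(-4,w \right)} = \left(-2\right) \left(-4\right) 1 = 8 \cdot 1 = 8$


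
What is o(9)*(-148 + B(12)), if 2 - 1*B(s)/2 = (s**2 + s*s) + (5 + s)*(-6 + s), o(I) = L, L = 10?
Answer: -9240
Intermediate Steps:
o(I) = 10
B(s) = 4 - 4*s**2 - 2*(-6 + s)*(5 + s) (B(s) = 4 - 2*((s**2 + s*s) + (5 + s)*(-6 + s)) = 4 - 2*((s**2 + s**2) + (-6 + s)*(5 + s)) = 4 - 2*(2*s**2 + (-6 + s)*(5 + s)) = 4 + (-4*s**2 - 2*(-6 + s)*(5 + s)) = 4 - 4*s**2 - 2*(-6 + s)*(5 + s))
o(9)*(-148 + B(12)) = 10*(-148 + (64 - 6*12**2 + 2*12)) = 10*(-148 + (64 - 6*144 + 24)) = 10*(-148 + (64 - 864 + 24)) = 10*(-148 - 776) = 10*(-924) = -9240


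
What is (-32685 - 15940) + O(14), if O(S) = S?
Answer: -48611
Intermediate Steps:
(-32685 - 15940) + O(14) = (-32685 - 15940) + 14 = -48625 + 14 = -48611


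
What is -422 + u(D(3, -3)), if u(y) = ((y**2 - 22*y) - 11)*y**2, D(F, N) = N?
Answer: 154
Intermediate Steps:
u(y) = y**2*(-11 + y**2 - 22*y) (u(y) = (-11 + y**2 - 22*y)*y**2 = y**2*(-11 + y**2 - 22*y))
-422 + u(D(3, -3)) = -422 + (-3)**2*(-11 + (-3)**2 - 22*(-3)) = -422 + 9*(-11 + 9 + 66) = -422 + 9*64 = -422 + 576 = 154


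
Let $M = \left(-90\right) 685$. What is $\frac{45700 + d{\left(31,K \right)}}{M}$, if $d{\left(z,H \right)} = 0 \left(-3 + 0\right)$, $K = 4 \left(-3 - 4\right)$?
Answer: $- \frac{914}{1233} \approx -0.74128$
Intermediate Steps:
$K = -28$ ($K = 4 \left(-7\right) = -28$)
$d{\left(z,H \right)} = 0$ ($d{\left(z,H \right)} = 0 \left(-3\right) = 0$)
$M = -61650$
$\frac{45700 + d{\left(31,K \right)}}{M} = \frac{45700 + 0}{-61650} = 45700 \left(- \frac{1}{61650}\right) = - \frac{914}{1233}$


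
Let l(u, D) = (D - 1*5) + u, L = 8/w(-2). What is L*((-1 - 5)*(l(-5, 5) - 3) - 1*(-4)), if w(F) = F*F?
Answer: 104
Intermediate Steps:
w(F) = F²
L = 2 (L = 8/((-2)²) = 8/4 = 8*(¼) = 2)
l(u, D) = -5 + D + u (l(u, D) = (D - 5) + u = (-5 + D) + u = -5 + D + u)
L*((-1 - 5)*(l(-5, 5) - 3) - 1*(-4)) = 2*((-1 - 5)*((-5 + 5 - 5) - 3) - 1*(-4)) = 2*(-6*(-5 - 3) + 4) = 2*(-6*(-8) + 4) = 2*(48 + 4) = 2*52 = 104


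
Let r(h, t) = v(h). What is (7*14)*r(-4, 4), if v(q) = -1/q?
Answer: 49/2 ≈ 24.500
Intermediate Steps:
r(h, t) = -1/h
(7*14)*r(-4, 4) = (7*14)*(-1/(-4)) = 98*(-1*(-1/4)) = 98*(1/4) = 49/2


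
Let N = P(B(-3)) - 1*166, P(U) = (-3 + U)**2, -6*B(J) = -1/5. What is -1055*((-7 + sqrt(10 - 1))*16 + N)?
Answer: 42005669/180 ≈ 2.3336e+5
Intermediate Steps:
B(J) = 1/30 (B(J) = -(-1)/(6*5) = -1/6*(-1/5) = 1/30)
N = -141479/900 (N = (-3 + 1/30)**2 - 1*166 = (-89/30)**2 - 166 = 7921/900 - 166 = -141479/900 ≈ -157.20)
-1055*((-7 + sqrt(10 - 1))*16 + N) = -1055*((-7 + sqrt(10 - 1))*16 - 141479/900) = -1055*((-7 + sqrt(9))*16 - 141479/900) = -1055*((-7 + 3)*16 - 141479/900) = -1055*(-4*16 - 141479/900) = -1055*(-64 - 141479/900) = -1055*(-199079/900) = 42005669/180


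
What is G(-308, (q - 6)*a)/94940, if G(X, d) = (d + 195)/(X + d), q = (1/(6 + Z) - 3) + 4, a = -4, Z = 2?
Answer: -429/54780380 ≈ -7.8313e-6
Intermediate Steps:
q = 9/8 (q = (1/(6 + 2) - 3) + 4 = (1/8 - 3) + 4 = (⅛ - 3) + 4 = -23/8 + 4 = 9/8 ≈ 1.1250)
G(X, d) = (195 + d)/(X + d)
G(-308, (q - 6)*a)/94940 = ((195 + (9/8 - 6)*(-4))/(-308 + (9/8 - 6)*(-4)))/94940 = ((195 - 39/8*(-4))/(-308 - 39/8*(-4)))*(1/94940) = ((195 + 39/2)/(-308 + 39/2))*(1/94940) = ((429/2)/(-577/2))*(1/94940) = -2/577*429/2*(1/94940) = -429/577*1/94940 = -429/54780380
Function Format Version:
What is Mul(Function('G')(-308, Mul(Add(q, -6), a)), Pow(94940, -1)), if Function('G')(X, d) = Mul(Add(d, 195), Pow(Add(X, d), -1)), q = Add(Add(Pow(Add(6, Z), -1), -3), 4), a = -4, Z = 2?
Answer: Rational(-429, 54780380) ≈ -7.8313e-6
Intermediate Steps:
q = Rational(9, 8) (q = Add(Add(Pow(Add(6, 2), -1), -3), 4) = Add(Add(Pow(8, -1), -3), 4) = Add(Add(Rational(1, 8), -3), 4) = Add(Rational(-23, 8), 4) = Rational(9, 8) ≈ 1.1250)
Function('G')(X, d) = Mul(Pow(Add(X, d), -1), Add(195, d)) (Function('G')(X, d) = Mul(Add(195, d), Pow(Add(X, d), -1)) = Mul(Pow(Add(X, d), -1), Add(195, d)))
Mul(Function('G')(-308, Mul(Add(q, -6), a)), Pow(94940, -1)) = Mul(Mul(Pow(Add(-308, Mul(Add(Rational(9, 8), -6), -4)), -1), Add(195, Mul(Add(Rational(9, 8), -6), -4))), Pow(94940, -1)) = Mul(Mul(Pow(Add(-308, Mul(Rational(-39, 8), -4)), -1), Add(195, Mul(Rational(-39, 8), -4))), Rational(1, 94940)) = Mul(Mul(Pow(Add(-308, Rational(39, 2)), -1), Add(195, Rational(39, 2))), Rational(1, 94940)) = Mul(Mul(Pow(Rational(-577, 2), -1), Rational(429, 2)), Rational(1, 94940)) = Mul(Mul(Rational(-2, 577), Rational(429, 2)), Rational(1, 94940)) = Mul(Rational(-429, 577), Rational(1, 94940)) = Rational(-429, 54780380)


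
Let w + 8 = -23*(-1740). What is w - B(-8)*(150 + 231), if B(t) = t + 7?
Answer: 40393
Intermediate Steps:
B(t) = 7 + t
w = 40012 (w = -8 - 23*(-1740) = -8 + 40020 = 40012)
w - B(-8)*(150 + 231) = 40012 - (7 - 8)*(150 + 231) = 40012 - (-1)*381 = 40012 - 1*(-381) = 40012 + 381 = 40393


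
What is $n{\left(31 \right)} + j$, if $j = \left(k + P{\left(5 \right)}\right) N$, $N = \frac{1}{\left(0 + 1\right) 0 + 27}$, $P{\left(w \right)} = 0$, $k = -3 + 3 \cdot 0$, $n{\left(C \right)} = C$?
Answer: $\frac{278}{9} \approx 30.889$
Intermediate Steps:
$k = -3$ ($k = -3 + 0 = -3$)
$N = \frac{1}{27}$ ($N = \frac{1}{1 \cdot 0 + 27} = \frac{1}{0 + 27} = \frac{1}{27} \approx 0.037037$)
$j = - \frac{1}{9}$ ($j = \left(-3 + 0\right) \frac{1}{27} = \left(-3\right) \frac{1}{27} = - \frac{1}{9} \approx -0.11111$)
$n{\left(31 \right)} + j = 31 - \frac{1}{9} = \frac{278}{9}$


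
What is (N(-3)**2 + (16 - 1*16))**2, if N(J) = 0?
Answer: 0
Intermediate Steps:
(N(-3)**2 + (16 - 1*16))**2 = (0**2 + (16 - 1*16))**2 = (0 + (16 - 16))**2 = (0 + 0)**2 = 0**2 = 0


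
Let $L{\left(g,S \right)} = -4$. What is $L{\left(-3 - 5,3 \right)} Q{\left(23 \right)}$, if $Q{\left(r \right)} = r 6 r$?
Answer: $-12696$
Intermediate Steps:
$Q{\left(r \right)} = 6 r^{2}$ ($Q{\left(r \right)} = 6 r r = 6 r^{2}$)
$L{\left(-3 - 5,3 \right)} Q{\left(23 \right)} = - 4 \cdot 6 \cdot 23^{2} = - 4 \cdot 6 \cdot 529 = \left(-4\right) 3174 = -12696$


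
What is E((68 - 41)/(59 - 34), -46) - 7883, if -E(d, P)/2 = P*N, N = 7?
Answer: -7239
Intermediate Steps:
E(d, P) = -14*P (E(d, P) = -2*P*7 = -14*P)
E((68 - 41)/(59 - 34), -46) - 7883 = -14*(-46) - 7883 = 644 - 7883 = -7239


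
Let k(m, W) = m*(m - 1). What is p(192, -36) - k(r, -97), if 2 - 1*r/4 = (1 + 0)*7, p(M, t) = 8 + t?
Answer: -448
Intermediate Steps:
r = -20 (r = 8 - 4*(1 + 0)*7 = 8 - 4*7 = 8 - 28 = -20)
k(m, W) = m*(-1 + m)
p(192, -36) - k(r, -97) = (8 - 36) - (-20)*(-1 - 20) = -28 - (-20)*(-21) = -28 - 1*420 = -28 - 420 = -448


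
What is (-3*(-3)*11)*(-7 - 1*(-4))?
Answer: -297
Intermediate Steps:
(-3*(-3)*11)*(-7 - 1*(-4)) = (9*11)*(-7 + 4) = 99*(-3) = -297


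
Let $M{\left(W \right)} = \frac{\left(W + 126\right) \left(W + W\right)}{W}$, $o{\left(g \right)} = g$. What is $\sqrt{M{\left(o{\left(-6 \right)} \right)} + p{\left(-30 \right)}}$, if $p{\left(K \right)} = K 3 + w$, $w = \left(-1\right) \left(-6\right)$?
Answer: $2 \sqrt{39} \approx 12.49$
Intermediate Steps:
$w = 6$
$M{\left(W \right)} = 252 + 2 W$ ($M{\left(W \right)} = \frac{\left(126 + W\right) 2 W}{W} = \frac{2 W \left(126 + W\right)}{W} = 252 + 2 W$)
$p{\left(K \right)} = 6 + 3 K$ ($p{\left(K \right)} = K 3 + 6 = 3 K + 6 = 6 + 3 K$)
$\sqrt{M{\left(o{\left(-6 \right)} \right)} + p{\left(-30 \right)}} = \sqrt{\left(252 + 2 \left(-6\right)\right) + \left(6 + 3 \left(-30\right)\right)} = \sqrt{\left(252 - 12\right) + \left(6 - 90\right)} = \sqrt{240 - 84} = \sqrt{156} = 2 \sqrt{39}$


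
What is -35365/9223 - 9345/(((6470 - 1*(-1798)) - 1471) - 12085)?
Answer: -100821185/48771224 ≈ -2.0672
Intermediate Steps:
-35365/9223 - 9345/(((6470 - 1*(-1798)) - 1471) - 12085) = -35365*1/9223 - 9345/(((6470 + 1798) - 1471) - 12085) = -35365/9223 - 9345/((8268 - 1471) - 12085) = -35365/9223 - 9345/(6797 - 12085) = -35365/9223 - 9345/(-5288) = -35365/9223 - 9345*(-1/5288) = -35365/9223 + 9345/5288 = -100821185/48771224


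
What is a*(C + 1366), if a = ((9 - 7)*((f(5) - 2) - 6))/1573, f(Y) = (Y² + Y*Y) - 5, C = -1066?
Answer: 22200/1573 ≈ 14.113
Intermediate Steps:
f(Y) = -5 + 2*Y² (f(Y) = (Y² + Y²) - 5 = 2*Y² - 5 = -5 + 2*Y²)
a = 74/1573 (a = ((9 - 7)*(((-5 + 2*5²) - 2) - 6))/1573 = (2*(((-5 + 2*25) - 2) - 6))*(1/1573) = (2*(((-5 + 50) - 2) - 6))*(1/1573) = (2*((45 - 2) - 6))*(1/1573) = (2*(43 - 6))*(1/1573) = (2*37)*(1/1573) = 74*(1/1573) = 74/1573 ≈ 0.047044)
a*(C + 1366) = 74*(-1066 + 1366)/1573 = (74/1573)*300 = 22200/1573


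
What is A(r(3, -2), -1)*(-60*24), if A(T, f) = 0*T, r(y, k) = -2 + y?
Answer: 0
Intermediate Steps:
A(T, f) = 0
A(r(3, -2), -1)*(-60*24) = 0*(-60*24) = 0*(-1440) = 0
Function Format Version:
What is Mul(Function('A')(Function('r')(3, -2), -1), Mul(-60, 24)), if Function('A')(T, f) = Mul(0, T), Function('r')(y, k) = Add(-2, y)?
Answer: 0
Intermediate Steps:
Function('A')(T, f) = 0
Mul(Function('A')(Function('r')(3, -2), -1), Mul(-60, 24)) = Mul(0, Mul(-60, 24)) = Mul(0, -1440) = 0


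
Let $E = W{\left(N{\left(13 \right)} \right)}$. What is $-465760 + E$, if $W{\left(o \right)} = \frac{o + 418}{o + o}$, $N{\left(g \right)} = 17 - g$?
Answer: $- \frac{1862829}{4} \approx -4.6571 \cdot 10^{5}$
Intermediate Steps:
$W{\left(o \right)} = \frac{418 + o}{2 o}$
$E = \frac{211}{4}$ ($E = \frac{418 + \left(17 - 13\right)}{2 \left(17 - 13\right)} = \frac{418 + 4}{2 \cdot 4} = \frac{1}{2} \cdot \frac{1}{4} \cdot 422 = \frac{211}{4} \approx 52.75$)
$-465760 + E = -465760 + \frac{211}{4} = - \frac{1862829}{4}$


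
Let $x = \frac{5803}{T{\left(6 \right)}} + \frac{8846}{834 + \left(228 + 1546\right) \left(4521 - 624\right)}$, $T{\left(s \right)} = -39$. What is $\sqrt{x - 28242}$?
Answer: $\frac{3 i \sqrt{44245801296228194}}{3745144} \approx 168.5 i$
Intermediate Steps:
$x = - \frac{2229013719}{14980576}$ ($x = \frac{5803}{-39} + \frac{8846}{834 + \left(228 + 1546\right) \left(4521 - 624\right)} = 5803 \left(- \frac{1}{39}\right) + \frac{8846}{834 + 1774 \cdot 3897} = - \frac{5803}{39} + \frac{8846}{834 + 6913278} = - \frac{5803}{39} + \frac{8846}{6914112} = - \frac{5803}{39} + 8846 \cdot \frac{1}{6914112} = - \frac{5803}{39} + \frac{4423}{3457056} = - \frac{2229013719}{14980576} \approx -148.79$)
$\sqrt{x - 28242} = \sqrt{- \frac{2229013719}{14980576} - 28242} = \sqrt{- \frac{425310441111}{14980576}} = \frac{3 i \sqrt{44245801296228194}}{3745144}$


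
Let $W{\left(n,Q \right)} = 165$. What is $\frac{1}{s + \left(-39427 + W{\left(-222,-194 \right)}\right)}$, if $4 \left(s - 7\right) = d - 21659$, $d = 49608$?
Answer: $- \frac{4}{129071} \approx -3.0991 \cdot 10^{-5}$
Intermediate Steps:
$s = \frac{27977}{4}$ ($s = 7 + \frac{49608 - 21659}{4} = 7 + \frac{1}{4} \cdot 27949 = 7 + \frac{27949}{4} = \frac{27977}{4} \approx 6994.3$)
$\frac{1}{s + \left(-39427 + W{\left(-222,-194 \right)}\right)} = \frac{1}{\frac{27977}{4} + \left(-39427 + 165\right)} = \frac{1}{\frac{27977}{4} - 39262} = \frac{1}{- \frac{129071}{4}} = - \frac{4}{129071}$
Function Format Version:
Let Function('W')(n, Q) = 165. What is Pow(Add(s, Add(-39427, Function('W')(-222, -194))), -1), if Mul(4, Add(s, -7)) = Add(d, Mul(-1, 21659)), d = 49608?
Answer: Rational(-4, 129071) ≈ -3.0991e-5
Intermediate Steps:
s = Rational(27977, 4) (s = Add(7, Mul(Rational(1, 4), Add(49608, Mul(-1, 21659)))) = Add(7, Mul(Rational(1, 4), Add(49608, -21659))) = Add(7, Mul(Rational(1, 4), 27949)) = Add(7, Rational(27949, 4)) = Rational(27977, 4) ≈ 6994.3)
Pow(Add(s, Add(-39427, Function('W')(-222, -194))), -1) = Pow(Add(Rational(27977, 4), Add(-39427, 165)), -1) = Pow(Add(Rational(27977, 4), -39262), -1) = Pow(Rational(-129071, 4), -1) = Rational(-4, 129071)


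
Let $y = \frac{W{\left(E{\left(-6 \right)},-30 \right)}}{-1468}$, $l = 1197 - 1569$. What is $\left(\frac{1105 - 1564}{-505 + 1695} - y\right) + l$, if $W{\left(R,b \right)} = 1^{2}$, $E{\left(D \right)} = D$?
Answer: $- \frac{19133143}{51380} \approx -372.38$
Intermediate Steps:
$W{\left(R,b \right)} = 1$
$l = -372$
$y = - \frac{1}{1468}$ ($y = 1 \frac{1}{-1468} = 1 \left(- \frac{1}{1468}\right) = - \frac{1}{1468} \approx -0.0006812$)
$\left(\frac{1105 - 1564}{-505 + 1695} - y\right) + l = \left(\frac{1105 - 1564}{-505 + 1695} - - \frac{1}{1468}\right) - 372 = \left(- \frac{459}{1190} + \frac{1}{1468}\right) - 372 = \left(\left(-459\right) \frac{1}{1190} + \frac{1}{1468}\right) - 372 = \left(- \frac{27}{70} + \frac{1}{1468}\right) - 372 = - \frac{19783}{51380} - 372 = - \frac{19133143}{51380}$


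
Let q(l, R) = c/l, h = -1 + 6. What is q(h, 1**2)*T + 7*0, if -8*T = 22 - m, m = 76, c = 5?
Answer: 27/4 ≈ 6.7500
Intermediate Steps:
T = 27/4 (T = -(22 - 1*76)/8 = -(22 - 76)/8 = -1/8*(-54) = 27/4 ≈ 6.7500)
h = 5
q(l, R) = 5/l
q(h, 1**2)*T + 7*0 = (5/5)*(27/4) + 7*0 = (5*(1/5))*(27/4) + 0 = 1*(27/4) + 0 = 27/4 + 0 = 27/4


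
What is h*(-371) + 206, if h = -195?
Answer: 72551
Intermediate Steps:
h*(-371) + 206 = -195*(-371) + 206 = 72345 + 206 = 72551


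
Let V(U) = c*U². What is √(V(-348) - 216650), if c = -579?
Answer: I*√70335866 ≈ 8386.7*I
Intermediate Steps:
V(U) = -579*U²
√(V(-348) - 216650) = √(-579*(-348)² - 216650) = √(-579*121104 - 216650) = √(-70119216 - 216650) = √(-70335866) = I*√70335866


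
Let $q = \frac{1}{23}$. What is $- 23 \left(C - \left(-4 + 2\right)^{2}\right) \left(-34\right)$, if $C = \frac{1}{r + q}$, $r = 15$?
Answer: $- \frac{532151}{173} \approx -3076.0$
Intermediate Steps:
$q = \frac{1}{23} \approx 0.043478$
$C = \frac{23}{346}$ ($C = \frac{1}{15 + \frac{1}{23}} = \frac{1}{\frac{346}{23}} = \frac{23}{346} \approx 0.066474$)
$- 23 \left(C - \left(-4 + 2\right)^{2}\right) \left(-34\right) = - 23 \left(\frac{23}{346} - \left(-4 + 2\right)^{2}\right) \left(-34\right) = - 23 \left(\frac{23}{346} - \left(-2\right)^{2}\right) \left(-34\right) = - 23 \left(\frac{23}{346} - 4\right) \left(-34\right) = \left(-23\right) \left(- \frac{1361}{346}\right) \left(-34\right) = \frac{31303}{346} \left(-34\right) = - \frac{532151}{173}$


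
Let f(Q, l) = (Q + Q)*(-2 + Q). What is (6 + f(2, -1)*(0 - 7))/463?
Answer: 6/463 ≈ 0.012959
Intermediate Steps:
f(Q, l) = 2*Q*(-2 + Q) (f(Q, l) = (2*Q)*(-2 + Q) = 2*Q*(-2 + Q))
(6 + f(2, -1)*(0 - 7))/463 = (6 + (2*2*(-2 + 2))*(0 - 7))/463 = (6 + (2*2*0)*(-7))*(1/463) = (6 + 0*(-7))*(1/463) = (6 + 0)*(1/463) = 6*(1/463) = 6/463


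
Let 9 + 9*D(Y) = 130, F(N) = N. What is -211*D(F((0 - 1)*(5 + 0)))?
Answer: -25531/9 ≈ -2836.8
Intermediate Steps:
D(Y) = 121/9 (D(Y) = -1 + (⅑)*130 = -1 + 130/9 = 121/9)
-211*D(F((0 - 1)*(5 + 0))) = -211*121/9 = -25531/9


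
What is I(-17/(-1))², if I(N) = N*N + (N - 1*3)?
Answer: 91809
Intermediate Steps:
I(N) = -3 + N + N² (I(N) = N² + (N - 3) = N² + (-3 + N) = -3 + N + N²)
I(-17/(-1))² = (-3 - 17/(-1) + (-17/(-1))²)² = (-3 - 17*(-1) + (-17*(-1))²)² = (-3 + 17 + 17²)² = (-3 + 17 + 289)² = 303² = 91809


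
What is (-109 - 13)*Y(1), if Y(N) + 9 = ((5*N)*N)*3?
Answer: -732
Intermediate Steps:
Y(N) = -9 + 15*N² (Y(N) = -9 + ((5*N)*N)*3 = -9 + (5*N²)*3 = -9 + 15*N²)
(-109 - 13)*Y(1) = (-109 - 13)*(-9 + 15*1²) = -122*(-9 + 15*1) = -122*(-9 + 15) = -122*6 = -732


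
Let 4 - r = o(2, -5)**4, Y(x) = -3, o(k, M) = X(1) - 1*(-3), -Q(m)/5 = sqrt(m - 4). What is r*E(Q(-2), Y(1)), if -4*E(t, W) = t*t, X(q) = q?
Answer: -9450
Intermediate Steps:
Q(m) = -5*sqrt(-4 + m) (Q(m) = -5*sqrt(m - 4) = -5*sqrt(-4 + m))
o(k, M) = 4 (o(k, M) = 1 - 1*(-3) = 1 + 3 = 4)
E(t, W) = -t**2/4 (E(t, W) = -t*t/4 = -t**2/4)
r = -252 (r = 4 - 1*4**4 = 4 - 1*256 = 4 - 256 = -252)
r*E(Q(-2), Y(1)) = -(-63)*(-5*sqrt(-4 - 2))**2 = -(-63)*(-5*I*sqrt(6))**2 = -(-63)*(-150) = -252*75/2 = -9450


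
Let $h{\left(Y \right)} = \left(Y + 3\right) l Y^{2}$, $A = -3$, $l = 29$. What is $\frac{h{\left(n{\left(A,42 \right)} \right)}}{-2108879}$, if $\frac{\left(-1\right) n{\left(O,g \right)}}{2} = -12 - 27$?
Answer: $- \frac{14291316}{2108879} \approx -6.7767$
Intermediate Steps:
$n{\left(O,g \right)} = 78$ ($n{\left(O,g \right)} = - 2 \left(-12 - 27\right) = \left(-2\right) \left(-39\right) = 78$)
$h{\left(Y \right)} = Y^{2} \left(87 + 29 Y\right)$ ($h{\left(Y \right)} = \left(Y + 3\right) 29 Y^{2} = \left(3 + Y\right) 29 Y^{2} = \left(87 + 29 Y\right) Y^{2} = Y^{2} \left(87 + 29 Y\right)$)
$\frac{h{\left(n{\left(A,42 \right)} \right)}}{-2108879} = \frac{29 \cdot 78^{2} \left(3 + 78\right)}{-2108879} = 29 \cdot 6084 \cdot 81 \left(- \frac{1}{2108879}\right) = 14291316 \left(- \frac{1}{2108879}\right) = - \frac{14291316}{2108879}$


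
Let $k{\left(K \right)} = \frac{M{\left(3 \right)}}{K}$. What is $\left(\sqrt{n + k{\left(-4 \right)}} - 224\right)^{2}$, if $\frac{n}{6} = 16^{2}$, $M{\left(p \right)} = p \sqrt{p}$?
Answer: $\frac{\left(448 - \sqrt{3} \sqrt{2048 - \sqrt{3}}\right)^{2}}{4} \approx 34160.0$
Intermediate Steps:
$M{\left(p \right)} = p^{\frac{3}{2}}$
$k{\left(K \right)} = \frac{3 \sqrt{3}}{K}$ ($k{\left(K \right)} = \frac{3^{\frac{3}{2}}}{K} = \frac{3 \sqrt{3}}{K}$)
$n = 1536$ ($n = 6 \cdot 16^{2} = 6 \cdot 256 = 1536$)
$\left(\sqrt{n + k{\left(-4 \right)}} - 224\right)^{2} = \left(\sqrt{1536 + \frac{3 \sqrt{3}}{-4}} - 224\right)^{2} = \left(\sqrt{1536 + 3 \sqrt{3} \left(- \frac{1}{4}\right)} - 224\right)^{2} = \left(\sqrt{1536 - \frac{3 \sqrt{3}}{4}} - 224\right)^{2} = \left(-224 + \sqrt{1536 - \frac{3 \sqrt{3}}{4}}\right)^{2}$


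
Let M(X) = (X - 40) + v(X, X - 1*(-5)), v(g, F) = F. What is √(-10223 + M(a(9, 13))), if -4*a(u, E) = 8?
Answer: I*√10262 ≈ 101.3*I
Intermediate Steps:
a(u, E) = -2 (a(u, E) = -¼*8 = -2)
M(X) = -35 + 2*X (M(X) = (X - 40) + (X - 1*(-5)) = (-40 + X) + (X + 5) = (-40 + X) + (5 + X) = -35 + 2*X)
√(-10223 + M(a(9, 13))) = √(-10223 + (-35 + 2*(-2))) = √(-10223 + (-35 - 4)) = √(-10223 - 39) = √(-10262) = I*√10262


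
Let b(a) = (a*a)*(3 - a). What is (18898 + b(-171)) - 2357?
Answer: 5104475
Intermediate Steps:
b(a) = a²*(3 - a)
(18898 + b(-171)) - 2357 = (18898 + (-171)²*(3 - 1*(-171))) - 2357 = (18898 + 29241*(3 + 171)) - 2357 = (18898 + 29241*174) - 2357 = (18898 + 5087934) - 2357 = 5106832 - 2357 = 5104475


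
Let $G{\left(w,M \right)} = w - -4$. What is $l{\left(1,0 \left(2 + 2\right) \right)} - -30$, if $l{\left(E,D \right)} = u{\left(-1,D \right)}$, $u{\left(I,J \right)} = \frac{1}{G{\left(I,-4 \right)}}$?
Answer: $\frac{91}{3} \approx 30.333$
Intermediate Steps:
$G{\left(w,M \right)} = 4 + w$ ($G{\left(w,M \right)} = w + 4 = 4 + w$)
$u{\left(I,J \right)} = \frac{1}{4 + I}$
$l{\left(E,D \right)} = \frac{1}{3}$ ($l{\left(E,D \right)} = \frac{1}{4 - 1} = \frac{1}{3}$)
$l{\left(1,0 \left(2 + 2\right) \right)} - -30 = \frac{1}{3} - -30 = \frac{1}{3} + 30 = \frac{91}{3}$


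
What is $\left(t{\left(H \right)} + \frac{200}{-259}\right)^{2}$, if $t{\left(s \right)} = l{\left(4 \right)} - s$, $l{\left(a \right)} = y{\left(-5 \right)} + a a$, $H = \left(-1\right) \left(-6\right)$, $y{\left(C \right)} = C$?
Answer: $\frac{1199025}{67081} \approx 17.874$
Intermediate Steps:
$H = 6$
$l{\left(a \right)} = -5 + a^{2}$ ($l{\left(a \right)} = -5 + a a = -5 + a^{2}$)
$t{\left(s \right)} = 11 - s$ ($t{\left(s \right)} = \left(-5 + 4^{2}\right) - s = \left(-5 + 16\right) - s = 11 - s$)
$\left(t{\left(H \right)} + \frac{200}{-259}\right)^{2} = \left(\left(11 - 6\right) + \frac{200}{-259}\right)^{2} = \left(\left(11 - 6\right) + 200 \left(- \frac{1}{259}\right)\right)^{2} = \left(5 - \frac{200}{259}\right)^{2} = \left(\frac{1095}{259}\right)^{2} = \frac{1199025}{67081}$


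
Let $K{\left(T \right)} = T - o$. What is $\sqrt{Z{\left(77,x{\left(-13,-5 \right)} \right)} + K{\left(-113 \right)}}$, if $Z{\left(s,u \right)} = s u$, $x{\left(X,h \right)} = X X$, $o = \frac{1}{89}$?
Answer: $\frac{\sqrt{102180811}}{89} \approx 113.58$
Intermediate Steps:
$o = \frac{1}{89} \approx 0.011236$
$x{\left(X,h \right)} = X^{2}$
$K{\left(T \right)} = - \frac{1}{89} + T$ ($K{\left(T \right)} = T - \frac{1}{89} = - \frac{1}{89} + T$)
$\sqrt{Z{\left(77,x{\left(-13,-5 \right)} \right)} + K{\left(-113 \right)}} = \sqrt{77 \left(-13\right)^{2} - \frac{10058}{89}} = \sqrt{77 \cdot 169 - \frac{10058}{89}} = \sqrt{13013 - \frac{10058}{89}} = \sqrt{\frac{1148099}{89}} = \frac{\sqrt{102180811}}{89}$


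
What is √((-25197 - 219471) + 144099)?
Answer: I*√100569 ≈ 317.13*I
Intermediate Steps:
√((-25197 - 219471) + 144099) = √(-244668 + 144099) = √(-100569) = I*√100569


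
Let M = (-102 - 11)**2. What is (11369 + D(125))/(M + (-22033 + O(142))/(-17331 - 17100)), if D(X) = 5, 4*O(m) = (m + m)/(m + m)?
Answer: 522157592/586228629 ≈ 0.89071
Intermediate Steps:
O(m) = 1/4 (O(m) = ((m + m)/(m + m))/4 = ((2*m)/((2*m)))/4 = ((2*m)*(1/(2*m)))/4 = (1/4)*1 = 1/4)
M = 12769 (M = (-113)**2 = 12769)
(11369 + D(125))/(M + (-22033 + O(142))/(-17331 - 17100)) = (11369 + 5)/(12769 + (-22033 + 1/4)/(-17331 - 17100)) = 11374/(12769 - 88131/4/(-34431)) = 11374/(12769 - 88131/4*(-1/34431)) = 11374/(12769 + 29377/45908) = 11374/(586228629/45908) = 11374*(45908/586228629) = 522157592/586228629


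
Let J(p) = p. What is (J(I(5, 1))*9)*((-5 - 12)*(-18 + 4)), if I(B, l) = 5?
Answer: 10710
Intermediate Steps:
(J(I(5, 1))*9)*((-5 - 12)*(-18 + 4)) = (5*9)*((-5 - 12)*(-18 + 4)) = 45*(-17*(-14)) = 45*238 = 10710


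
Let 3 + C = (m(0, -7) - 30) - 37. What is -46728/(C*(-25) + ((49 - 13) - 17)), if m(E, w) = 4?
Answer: -46728/1669 ≈ -27.998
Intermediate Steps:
C = -66 (C = -3 + ((4 - 30) - 37) = -3 + (-26 - 37) = -3 - 63 = -66)
-46728/(C*(-25) + ((49 - 13) - 17)) = -46728/(-66*(-25) + ((49 - 13) - 17)) = -46728/(1650 + (36 - 17)) = -46728/(1650 + 19) = -46728/1669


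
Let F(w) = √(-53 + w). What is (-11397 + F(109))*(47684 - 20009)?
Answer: -315411975 + 55350*√14 ≈ -3.1520e+8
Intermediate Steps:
(-11397 + F(109))*(47684 - 20009) = (-11397 + √(-53 + 109))*(47684 - 20009) = (-11397 + √56)*27675 = (-11397 + 2*√14)*27675 = -315411975 + 55350*√14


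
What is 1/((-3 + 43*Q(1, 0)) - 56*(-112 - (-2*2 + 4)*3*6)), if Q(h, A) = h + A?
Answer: 1/6312 ≈ 0.00015843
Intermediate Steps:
Q(h, A) = A + h
1/((-3 + 43*Q(1, 0)) - 56*(-112 - (-2*2 + 4)*3*6)) = 1/((-3 + 43*(0 + 1)) - 56*(-112 - (-2*2 + 4)*3*6)) = 1/((-3 + 43*1) - 56*(-112 - (-4 + 4)*3*6)) = 1/((-3 + 43) - 56*(-112 - 0*3*6)) = 1/(40 - 56*(-112 - 0*6)) = 1/(40 - 56*(-112 - 1*0)) = 1/(40 - 56*(-112 + 0)) = 1/(40 - 56*(-112)) = 1/(40 + 6272) = 1/6312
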